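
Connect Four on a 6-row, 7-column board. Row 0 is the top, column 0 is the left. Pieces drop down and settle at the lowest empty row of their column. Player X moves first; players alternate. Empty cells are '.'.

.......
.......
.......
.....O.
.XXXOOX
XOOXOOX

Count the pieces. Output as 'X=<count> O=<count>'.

X=7 O=7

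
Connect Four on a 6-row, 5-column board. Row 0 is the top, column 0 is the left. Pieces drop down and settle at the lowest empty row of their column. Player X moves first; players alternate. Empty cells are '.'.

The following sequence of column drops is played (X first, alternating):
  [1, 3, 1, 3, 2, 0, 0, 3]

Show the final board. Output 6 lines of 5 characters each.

Move 1: X drops in col 1, lands at row 5
Move 2: O drops in col 3, lands at row 5
Move 3: X drops in col 1, lands at row 4
Move 4: O drops in col 3, lands at row 4
Move 5: X drops in col 2, lands at row 5
Move 6: O drops in col 0, lands at row 5
Move 7: X drops in col 0, lands at row 4
Move 8: O drops in col 3, lands at row 3

Answer: .....
.....
.....
...O.
XX.O.
OXXO.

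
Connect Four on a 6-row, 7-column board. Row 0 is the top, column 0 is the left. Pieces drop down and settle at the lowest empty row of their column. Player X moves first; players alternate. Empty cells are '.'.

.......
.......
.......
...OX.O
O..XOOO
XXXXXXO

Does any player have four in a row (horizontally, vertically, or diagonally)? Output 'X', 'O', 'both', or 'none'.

X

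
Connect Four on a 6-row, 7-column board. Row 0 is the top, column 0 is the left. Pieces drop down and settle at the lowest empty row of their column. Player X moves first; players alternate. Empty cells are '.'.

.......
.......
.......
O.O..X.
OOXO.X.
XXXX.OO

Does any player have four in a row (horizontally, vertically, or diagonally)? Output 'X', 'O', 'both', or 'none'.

X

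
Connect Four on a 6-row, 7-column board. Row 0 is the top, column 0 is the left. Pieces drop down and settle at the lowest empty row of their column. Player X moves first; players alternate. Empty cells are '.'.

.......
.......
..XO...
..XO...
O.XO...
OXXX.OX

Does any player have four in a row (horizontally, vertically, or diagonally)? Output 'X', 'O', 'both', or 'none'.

X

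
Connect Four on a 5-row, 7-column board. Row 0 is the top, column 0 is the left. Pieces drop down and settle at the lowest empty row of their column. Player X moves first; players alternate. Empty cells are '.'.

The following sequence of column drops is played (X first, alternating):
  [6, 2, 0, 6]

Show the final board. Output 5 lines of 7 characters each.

Answer: .......
.......
.......
......O
X.O...X

Derivation:
Move 1: X drops in col 6, lands at row 4
Move 2: O drops in col 2, lands at row 4
Move 3: X drops in col 0, lands at row 4
Move 4: O drops in col 6, lands at row 3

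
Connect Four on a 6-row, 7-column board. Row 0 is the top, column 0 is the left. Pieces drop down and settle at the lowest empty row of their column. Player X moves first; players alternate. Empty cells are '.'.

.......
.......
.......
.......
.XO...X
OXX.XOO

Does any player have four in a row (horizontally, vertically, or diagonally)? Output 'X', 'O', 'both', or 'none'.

none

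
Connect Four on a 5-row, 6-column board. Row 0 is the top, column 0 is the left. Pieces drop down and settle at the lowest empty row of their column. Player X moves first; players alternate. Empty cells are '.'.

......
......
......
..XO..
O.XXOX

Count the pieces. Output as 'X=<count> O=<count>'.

X=4 O=3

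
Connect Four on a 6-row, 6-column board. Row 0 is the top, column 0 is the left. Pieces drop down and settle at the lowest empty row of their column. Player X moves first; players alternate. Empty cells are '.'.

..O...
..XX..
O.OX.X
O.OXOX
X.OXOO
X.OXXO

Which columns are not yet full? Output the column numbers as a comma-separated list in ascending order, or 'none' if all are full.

Answer: 0,1,3,4,5

Derivation:
col 0: top cell = '.' → open
col 1: top cell = '.' → open
col 2: top cell = 'O' → FULL
col 3: top cell = '.' → open
col 4: top cell = '.' → open
col 5: top cell = '.' → open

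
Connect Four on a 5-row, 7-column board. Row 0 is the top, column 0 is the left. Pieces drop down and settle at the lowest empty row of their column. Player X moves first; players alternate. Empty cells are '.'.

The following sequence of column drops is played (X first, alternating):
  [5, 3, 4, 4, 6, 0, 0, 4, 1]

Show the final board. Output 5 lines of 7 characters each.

Answer: .......
.......
....O..
X...O..
OX.OXXX

Derivation:
Move 1: X drops in col 5, lands at row 4
Move 2: O drops in col 3, lands at row 4
Move 3: X drops in col 4, lands at row 4
Move 4: O drops in col 4, lands at row 3
Move 5: X drops in col 6, lands at row 4
Move 6: O drops in col 0, lands at row 4
Move 7: X drops in col 0, lands at row 3
Move 8: O drops in col 4, lands at row 2
Move 9: X drops in col 1, lands at row 4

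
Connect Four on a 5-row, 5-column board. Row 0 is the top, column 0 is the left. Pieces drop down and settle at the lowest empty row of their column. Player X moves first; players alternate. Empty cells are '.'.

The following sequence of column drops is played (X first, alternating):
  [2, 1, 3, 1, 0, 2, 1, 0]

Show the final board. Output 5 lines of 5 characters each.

Answer: .....
.....
.X...
OOO..
XOXX.

Derivation:
Move 1: X drops in col 2, lands at row 4
Move 2: O drops in col 1, lands at row 4
Move 3: X drops in col 3, lands at row 4
Move 4: O drops in col 1, lands at row 3
Move 5: X drops in col 0, lands at row 4
Move 6: O drops in col 2, lands at row 3
Move 7: X drops in col 1, lands at row 2
Move 8: O drops in col 0, lands at row 3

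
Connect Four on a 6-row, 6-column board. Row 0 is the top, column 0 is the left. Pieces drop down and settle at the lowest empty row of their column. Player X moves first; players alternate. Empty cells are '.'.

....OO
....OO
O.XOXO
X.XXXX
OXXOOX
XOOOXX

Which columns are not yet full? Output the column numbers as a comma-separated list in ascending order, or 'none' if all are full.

col 0: top cell = '.' → open
col 1: top cell = '.' → open
col 2: top cell = '.' → open
col 3: top cell = '.' → open
col 4: top cell = 'O' → FULL
col 5: top cell = 'O' → FULL

Answer: 0,1,2,3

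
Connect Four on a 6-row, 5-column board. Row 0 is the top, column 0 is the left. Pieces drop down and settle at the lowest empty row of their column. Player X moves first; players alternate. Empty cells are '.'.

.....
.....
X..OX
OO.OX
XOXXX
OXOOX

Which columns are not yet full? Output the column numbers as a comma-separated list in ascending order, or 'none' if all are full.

Answer: 0,1,2,3,4

Derivation:
col 0: top cell = '.' → open
col 1: top cell = '.' → open
col 2: top cell = '.' → open
col 3: top cell = '.' → open
col 4: top cell = '.' → open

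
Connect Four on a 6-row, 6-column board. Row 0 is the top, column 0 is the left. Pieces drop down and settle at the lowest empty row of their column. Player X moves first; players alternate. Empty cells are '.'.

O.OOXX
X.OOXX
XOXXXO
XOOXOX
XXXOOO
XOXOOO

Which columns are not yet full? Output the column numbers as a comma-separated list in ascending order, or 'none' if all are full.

Answer: 1

Derivation:
col 0: top cell = 'O' → FULL
col 1: top cell = '.' → open
col 2: top cell = 'O' → FULL
col 3: top cell = 'O' → FULL
col 4: top cell = 'X' → FULL
col 5: top cell = 'X' → FULL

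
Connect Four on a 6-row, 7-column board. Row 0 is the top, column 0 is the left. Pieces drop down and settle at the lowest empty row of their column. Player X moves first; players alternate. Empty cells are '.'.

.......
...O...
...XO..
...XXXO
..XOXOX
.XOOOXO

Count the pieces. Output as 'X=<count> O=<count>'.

X=9 O=9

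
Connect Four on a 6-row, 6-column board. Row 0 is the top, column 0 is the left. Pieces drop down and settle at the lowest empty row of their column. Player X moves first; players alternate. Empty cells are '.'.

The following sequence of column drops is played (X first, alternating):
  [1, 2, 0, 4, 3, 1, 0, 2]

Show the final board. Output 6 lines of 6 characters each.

Answer: ......
......
......
......
XOO...
XXOXO.

Derivation:
Move 1: X drops in col 1, lands at row 5
Move 2: O drops in col 2, lands at row 5
Move 3: X drops in col 0, lands at row 5
Move 4: O drops in col 4, lands at row 5
Move 5: X drops in col 3, lands at row 5
Move 6: O drops in col 1, lands at row 4
Move 7: X drops in col 0, lands at row 4
Move 8: O drops in col 2, lands at row 4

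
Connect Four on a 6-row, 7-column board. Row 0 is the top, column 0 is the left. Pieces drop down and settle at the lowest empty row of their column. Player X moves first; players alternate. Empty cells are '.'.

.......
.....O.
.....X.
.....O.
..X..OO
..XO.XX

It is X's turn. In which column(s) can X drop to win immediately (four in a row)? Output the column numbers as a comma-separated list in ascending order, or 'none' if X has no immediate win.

col 0: drop X → no win
col 1: drop X → no win
col 2: drop X → no win
col 3: drop X → no win
col 4: drop X → no win
col 5: drop X → no win
col 6: drop X → no win

Answer: none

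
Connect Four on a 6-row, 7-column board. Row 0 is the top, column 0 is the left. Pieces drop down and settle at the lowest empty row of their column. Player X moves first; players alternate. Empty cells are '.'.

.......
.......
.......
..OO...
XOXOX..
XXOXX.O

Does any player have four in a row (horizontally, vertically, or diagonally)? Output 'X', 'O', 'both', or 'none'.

none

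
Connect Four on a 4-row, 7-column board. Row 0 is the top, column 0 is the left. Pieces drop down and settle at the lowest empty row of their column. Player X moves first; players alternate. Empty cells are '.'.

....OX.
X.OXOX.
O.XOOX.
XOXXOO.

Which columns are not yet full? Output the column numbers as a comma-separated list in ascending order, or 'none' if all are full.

col 0: top cell = '.' → open
col 1: top cell = '.' → open
col 2: top cell = '.' → open
col 3: top cell = '.' → open
col 4: top cell = 'O' → FULL
col 5: top cell = 'X' → FULL
col 6: top cell = '.' → open

Answer: 0,1,2,3,6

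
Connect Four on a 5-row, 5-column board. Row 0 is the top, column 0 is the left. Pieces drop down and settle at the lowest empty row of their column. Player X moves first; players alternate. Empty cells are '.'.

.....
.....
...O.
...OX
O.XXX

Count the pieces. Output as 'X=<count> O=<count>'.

X=4 O=3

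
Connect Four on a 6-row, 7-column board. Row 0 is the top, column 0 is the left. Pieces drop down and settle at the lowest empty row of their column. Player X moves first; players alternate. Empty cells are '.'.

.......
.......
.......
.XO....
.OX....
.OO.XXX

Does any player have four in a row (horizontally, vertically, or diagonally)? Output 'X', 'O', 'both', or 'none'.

none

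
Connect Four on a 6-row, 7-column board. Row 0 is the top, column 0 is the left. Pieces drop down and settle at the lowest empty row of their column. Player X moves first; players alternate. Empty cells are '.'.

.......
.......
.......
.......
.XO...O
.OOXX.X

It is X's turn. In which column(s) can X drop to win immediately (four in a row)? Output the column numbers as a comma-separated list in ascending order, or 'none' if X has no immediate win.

col 0: drop X → no win
col 1: drop X → no win
col 2: drop X → no win
col 3: drop X → no win
col 4: drop X → no win
col 5: drop X → WIN!
col 6: drop X → no win

Answer: 5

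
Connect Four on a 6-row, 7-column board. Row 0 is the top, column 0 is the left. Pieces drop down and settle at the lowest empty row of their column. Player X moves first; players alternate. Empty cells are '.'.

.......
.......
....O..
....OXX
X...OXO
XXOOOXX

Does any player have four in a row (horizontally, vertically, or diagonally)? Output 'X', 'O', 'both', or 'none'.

O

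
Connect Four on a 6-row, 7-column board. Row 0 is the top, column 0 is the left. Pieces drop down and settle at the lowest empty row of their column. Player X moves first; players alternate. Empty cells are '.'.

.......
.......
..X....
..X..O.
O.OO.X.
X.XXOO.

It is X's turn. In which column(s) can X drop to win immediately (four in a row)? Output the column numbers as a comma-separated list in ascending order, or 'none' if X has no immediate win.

col 0: drop X → no win
col 1: drop X → WIN!
col 2: drop X → no win
col 3: drop X → no win
col 4: drop X → no win
col 5: drop X → no win
col 6: drop X → no win

Answer: 1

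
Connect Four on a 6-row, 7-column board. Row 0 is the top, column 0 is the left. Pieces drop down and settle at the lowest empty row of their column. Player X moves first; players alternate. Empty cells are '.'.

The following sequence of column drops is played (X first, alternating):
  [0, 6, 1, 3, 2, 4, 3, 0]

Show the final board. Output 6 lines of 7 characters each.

Move 1: X drops in col 0, lands at row 5
Move 2: O drops in col 6, lands at row 5
Move 3: X drops in col 1, lands at row 5
Move 4: O drops in col 3, lands at row 5
Move 5: X drops in col 2, lands at row 5
Move 6: O drops in col 4, lands at row 5
Move 7: X drops in col 3, lands at row 4
Move 8: O drops in col 0, lands at row 4

Answer: .......
.......
.......
.......
O..X...
XXXOO.O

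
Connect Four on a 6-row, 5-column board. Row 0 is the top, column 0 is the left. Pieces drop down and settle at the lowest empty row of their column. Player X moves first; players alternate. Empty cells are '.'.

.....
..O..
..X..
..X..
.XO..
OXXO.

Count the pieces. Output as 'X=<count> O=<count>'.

X=5 O=4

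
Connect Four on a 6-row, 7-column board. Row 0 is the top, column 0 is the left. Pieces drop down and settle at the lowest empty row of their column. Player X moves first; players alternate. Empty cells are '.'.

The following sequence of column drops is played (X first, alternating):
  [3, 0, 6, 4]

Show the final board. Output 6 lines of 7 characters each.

Move 1: X drops in col 3, lands at row 5
Move 2: O drops in col 0, lands at row 5
Move 3: X drops in col 6, lands at row 5
Move 4: O drops in col 4, lands at row 5

Answer: .......
.......
.......
.......
.......
O..XO.X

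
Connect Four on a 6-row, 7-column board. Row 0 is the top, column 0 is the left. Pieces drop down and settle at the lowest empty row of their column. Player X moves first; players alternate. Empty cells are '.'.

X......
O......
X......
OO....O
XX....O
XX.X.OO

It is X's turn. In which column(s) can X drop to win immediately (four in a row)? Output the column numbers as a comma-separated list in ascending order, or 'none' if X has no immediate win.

Answer: 2

Derivation:
col 1: drop X → no win
col 2: drop X → WIN!
col 3: drop X → no win
col 4: drop X → no win
col 5: drop X → no win
col 6: drop X → no win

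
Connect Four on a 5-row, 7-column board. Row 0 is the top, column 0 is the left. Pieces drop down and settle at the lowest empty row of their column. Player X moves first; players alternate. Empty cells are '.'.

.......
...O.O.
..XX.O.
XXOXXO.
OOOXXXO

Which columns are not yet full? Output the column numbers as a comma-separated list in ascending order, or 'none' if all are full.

col 0: top cell = '.' → open
col 1: top cell = '.' → open
col 2: top cell = '.' → open
col 3: top cell = '.' → open
col 4: top cell = '.' → open
col 5: top cell = '.' → open
col 6: top cell = '.' → open

Answer: 0,1,2,3,4,5,6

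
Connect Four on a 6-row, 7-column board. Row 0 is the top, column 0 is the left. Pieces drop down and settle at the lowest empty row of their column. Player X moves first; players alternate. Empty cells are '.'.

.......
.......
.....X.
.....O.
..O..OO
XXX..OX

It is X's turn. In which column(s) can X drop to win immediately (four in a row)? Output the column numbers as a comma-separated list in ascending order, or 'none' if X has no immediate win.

Answer: 3

Derivation:
col 0: drop X → no win
col 1: drop X → no win
col 2: drop X → no win
col 3: drop X → WIN!
col 4: drop X → no win
col 5: drop X → no win
col 6: drop X → no win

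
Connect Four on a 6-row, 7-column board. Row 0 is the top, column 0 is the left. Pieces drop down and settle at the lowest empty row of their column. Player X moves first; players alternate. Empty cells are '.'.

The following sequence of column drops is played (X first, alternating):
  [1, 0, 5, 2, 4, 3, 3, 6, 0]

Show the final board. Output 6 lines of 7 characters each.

Move 1: X drops in col 1, lands at row 5
Move 2: O drops in col 0, lands at row 5
Move 3: X drops in col 5, lands at row 5
Move 4: O drops in col 2, lands at row 5
Move 5: X drops in col 4, lands at row 5
Move 6: O drops in col 3, lands at row 5
Move 7: X drops in col 3, lands at row 4
Move 8: O drops in col 6, lands at row 5
Move 9: X drops in col 0, lands at row 4

Answer: .......
.......
.......
.......
X..X...
OXOOXXO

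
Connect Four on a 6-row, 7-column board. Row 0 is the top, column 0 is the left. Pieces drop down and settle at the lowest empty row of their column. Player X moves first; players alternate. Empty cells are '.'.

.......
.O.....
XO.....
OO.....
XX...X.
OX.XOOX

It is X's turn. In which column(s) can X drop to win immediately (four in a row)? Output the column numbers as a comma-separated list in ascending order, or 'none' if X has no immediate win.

col 0: drop X → no win
col 1: drop X → no win
col 2: drop X → no win
col 3: drop X → no win
col 4: drop X → no win
col 5: drop X → no win
col 6: drop X → no win

Answer: none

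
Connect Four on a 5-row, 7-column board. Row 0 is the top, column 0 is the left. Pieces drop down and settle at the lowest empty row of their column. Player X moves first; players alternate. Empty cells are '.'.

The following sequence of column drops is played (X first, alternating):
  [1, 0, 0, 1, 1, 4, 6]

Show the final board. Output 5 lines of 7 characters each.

Answer: .......
.......
.X.....
XO.....
OX..O.X

Derivation:
Move 1: X drops in col 1, lands at row 4
Move 2: O drops in col 0, lands at row 4
Move 3: X drops in col 0, lands at row 3
Move 4: O drops in col 1, lands at row 3
Move 5: X drops in col 1, lands at row 2
Move 6: O drops in col 4, lands at row 4
Move 7: X drops in col 6, lands at row 4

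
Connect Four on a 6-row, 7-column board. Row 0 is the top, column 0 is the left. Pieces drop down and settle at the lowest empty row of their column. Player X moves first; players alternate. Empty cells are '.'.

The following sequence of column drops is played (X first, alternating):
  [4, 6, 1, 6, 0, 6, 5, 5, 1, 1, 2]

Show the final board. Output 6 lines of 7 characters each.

Move 1: X drops in col 4, lands at row 5
Move 2: O drops in col 6, lands at row 5
Move 3: X drops in col 1, lands at row 5
Move 4: O drops in col 6, lands at row 4
Move 5: X drops in col 0, lands at row 5
Move 6: O drops in col 6, lands at row 3
Move 7: X drops in col 5, lands at row 5
Move 8: O drops in col 5, lands at row 4
Move 9: X drops in col 1, lands at row 4
Move 10: O drops in col 1, lands at row 3
Move 11: X drops in col 2, lands at row 5

Answer: .......
.......
.......
.O....O
.X...OO
XXX.XXO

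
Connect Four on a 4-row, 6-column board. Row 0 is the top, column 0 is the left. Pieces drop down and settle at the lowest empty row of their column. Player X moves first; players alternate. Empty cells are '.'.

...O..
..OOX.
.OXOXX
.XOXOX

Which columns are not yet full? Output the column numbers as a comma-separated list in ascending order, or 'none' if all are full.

col 0: top cell = '.' → open
col 1: top cell = '.' → open
col 2: top cell = '.' → open
col 3: top cell = 'O' → FULL
col 4: top cell = '.' → open
col 5: top cell = '.' → open

Answer: 0,1,2,4,5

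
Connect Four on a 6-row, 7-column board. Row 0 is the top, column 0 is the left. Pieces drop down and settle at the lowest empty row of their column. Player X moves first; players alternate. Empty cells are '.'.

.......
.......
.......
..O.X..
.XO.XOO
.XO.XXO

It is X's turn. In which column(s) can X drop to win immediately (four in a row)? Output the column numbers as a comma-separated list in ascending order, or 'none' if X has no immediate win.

col 0: drop X → no win
col 1: drop X → no win
col 2: drop X → no win
col 3: drop X → no win
col 4: drop X → WIN!
col 5: drop X → no win
col 6: drop X → no win

Answer: 4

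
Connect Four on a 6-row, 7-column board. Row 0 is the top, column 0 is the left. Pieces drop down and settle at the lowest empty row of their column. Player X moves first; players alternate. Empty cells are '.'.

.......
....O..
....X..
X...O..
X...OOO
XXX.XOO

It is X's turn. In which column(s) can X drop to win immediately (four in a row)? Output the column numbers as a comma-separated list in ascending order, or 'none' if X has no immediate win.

col 0: drop X → WIN!
col 1: drop X → no win
col 2: drop X → no win
col 3: drop X → WIN!
col 4: drop X → no win
col 5: drop X → no win
col 6: drop X → no win

Answer: 0,3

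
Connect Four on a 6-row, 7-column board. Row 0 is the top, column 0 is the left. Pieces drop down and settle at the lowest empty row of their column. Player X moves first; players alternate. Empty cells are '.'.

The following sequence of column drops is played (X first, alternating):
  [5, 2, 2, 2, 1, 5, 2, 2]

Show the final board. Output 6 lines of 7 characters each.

Answer: .......
..O....
..X....
..O....
..X..O.
.XO..X.

Derivation:
Move 1: X drops in col 5, lands at row 5
Move 2: O drops in col 2, lands at row 5
Move 3: X drops in col 2, lands at row 4
Move 4: O drops in col 2, lands at row 3
Move 5: X drops in col 1, lands at row 5
Move 6: O drops in col 5, lands at row 4
Move 7: X drops in col 2, lands at row 2
Move 8: O drops in col 2, lands at row 1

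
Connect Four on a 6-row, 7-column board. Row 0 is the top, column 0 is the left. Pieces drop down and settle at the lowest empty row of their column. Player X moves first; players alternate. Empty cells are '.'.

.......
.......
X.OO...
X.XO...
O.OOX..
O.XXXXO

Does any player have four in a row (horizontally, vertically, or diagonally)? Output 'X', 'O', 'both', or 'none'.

X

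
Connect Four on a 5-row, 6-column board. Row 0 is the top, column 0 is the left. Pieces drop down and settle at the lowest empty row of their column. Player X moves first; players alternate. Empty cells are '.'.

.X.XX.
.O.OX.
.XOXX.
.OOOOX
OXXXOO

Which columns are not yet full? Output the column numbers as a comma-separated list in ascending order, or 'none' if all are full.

Answer: 0,2,5

Derivation:
col 0: top cell = '.' → open
col 1: top cell = 'X' → FULL
col 2: top cell = '.' → open
col 3: top cell = 'X' → FULL
col 4: top cell = 'X' → FULL
col 5: top cell = '.' → open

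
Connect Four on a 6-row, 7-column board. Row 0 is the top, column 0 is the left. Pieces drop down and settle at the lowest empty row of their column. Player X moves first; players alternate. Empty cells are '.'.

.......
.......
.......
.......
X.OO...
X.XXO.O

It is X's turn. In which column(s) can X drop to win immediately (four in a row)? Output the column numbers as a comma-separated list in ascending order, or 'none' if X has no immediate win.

col 0: drop X → no win
col 1: drop X → WIN!
col 2: drop X → no win
col 3: drop X → no win
col 4: drop X → no win
col 5: drop X → no win
col 6: drop X → no win

Answer: 1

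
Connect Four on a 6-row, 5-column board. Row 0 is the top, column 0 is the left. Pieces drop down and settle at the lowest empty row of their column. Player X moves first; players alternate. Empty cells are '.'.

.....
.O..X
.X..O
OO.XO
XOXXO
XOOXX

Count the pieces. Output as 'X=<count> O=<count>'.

X=9 O=9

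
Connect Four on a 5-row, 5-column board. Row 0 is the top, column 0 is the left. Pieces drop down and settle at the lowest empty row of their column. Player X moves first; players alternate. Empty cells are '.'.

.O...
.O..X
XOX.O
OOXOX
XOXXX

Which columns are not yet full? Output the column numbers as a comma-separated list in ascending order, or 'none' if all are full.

Answer: 0,2,3,4

Derivation:
col 0: top cell = '.' → open
col 1: top cell = 'O' → FULL
col 2: top cell = '.' → open
col 3: top cell = '.' → open
col 4: top cell = '.' → open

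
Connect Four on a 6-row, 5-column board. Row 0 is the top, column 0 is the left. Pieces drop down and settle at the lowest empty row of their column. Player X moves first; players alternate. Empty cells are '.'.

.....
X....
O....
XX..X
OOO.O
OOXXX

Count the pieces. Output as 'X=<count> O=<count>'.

X=7 O=7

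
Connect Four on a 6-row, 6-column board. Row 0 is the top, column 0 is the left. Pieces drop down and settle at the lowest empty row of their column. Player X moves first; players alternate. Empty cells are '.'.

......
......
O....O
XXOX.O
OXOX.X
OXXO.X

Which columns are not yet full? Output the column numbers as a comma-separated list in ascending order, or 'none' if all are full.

Answer: 0,1,2,3,4,5

Derivation:
col 0: top cell = '.' → open
col 1: top cell = '.' → open
col 2: top cell = '.' → open
col 3: top cell = '.' → open
col 4: top cell = '.' → open
col 5: top cell = '.' → open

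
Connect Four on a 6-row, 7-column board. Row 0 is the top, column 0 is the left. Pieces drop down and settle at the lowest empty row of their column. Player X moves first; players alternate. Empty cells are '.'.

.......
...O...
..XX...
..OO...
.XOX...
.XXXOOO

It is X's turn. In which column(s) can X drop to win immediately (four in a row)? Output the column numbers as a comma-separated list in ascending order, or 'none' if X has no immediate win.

Answer: 0

Derivation:
col 0: drop X → WIN!
col 1: drop X → no win
col 2: drop X → no win
col 3: drop X → no win
col 4: drop X → no win
col 5: drop X → no win
col 6: drop X → no win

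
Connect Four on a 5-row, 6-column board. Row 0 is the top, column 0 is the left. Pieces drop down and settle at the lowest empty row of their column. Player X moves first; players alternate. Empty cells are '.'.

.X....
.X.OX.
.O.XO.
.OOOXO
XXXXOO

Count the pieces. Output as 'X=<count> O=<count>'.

X=9 O=9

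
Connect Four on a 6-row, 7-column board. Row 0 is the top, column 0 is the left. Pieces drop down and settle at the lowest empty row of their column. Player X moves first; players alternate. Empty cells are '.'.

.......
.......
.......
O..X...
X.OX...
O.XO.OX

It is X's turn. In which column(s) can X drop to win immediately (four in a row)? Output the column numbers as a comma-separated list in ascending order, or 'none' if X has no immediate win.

Answer: none

Derivation:
col 0: drop X → no win
col 1: drop X → no win
col 2: drop X → no win
col 3: drop X → no win
col 4: drop X → no win
col 5: drop X → no win
col 6: drop X → no win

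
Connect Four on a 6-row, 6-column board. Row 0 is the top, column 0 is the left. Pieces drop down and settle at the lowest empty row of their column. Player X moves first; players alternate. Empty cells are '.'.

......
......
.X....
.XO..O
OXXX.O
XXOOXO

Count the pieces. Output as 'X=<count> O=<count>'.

X=8 O=7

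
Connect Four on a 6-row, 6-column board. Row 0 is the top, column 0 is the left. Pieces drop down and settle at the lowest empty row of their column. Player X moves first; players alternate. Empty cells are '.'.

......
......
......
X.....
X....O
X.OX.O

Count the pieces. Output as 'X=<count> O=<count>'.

X=4 O=3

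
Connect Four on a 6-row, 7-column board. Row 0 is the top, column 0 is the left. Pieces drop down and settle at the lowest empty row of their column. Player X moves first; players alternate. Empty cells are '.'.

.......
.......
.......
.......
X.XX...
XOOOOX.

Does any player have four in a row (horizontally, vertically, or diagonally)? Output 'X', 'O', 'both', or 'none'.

O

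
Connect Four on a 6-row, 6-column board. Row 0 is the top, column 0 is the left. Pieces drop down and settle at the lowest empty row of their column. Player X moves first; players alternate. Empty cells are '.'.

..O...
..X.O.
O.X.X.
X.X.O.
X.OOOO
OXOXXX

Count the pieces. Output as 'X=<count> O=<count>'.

X=10 O=10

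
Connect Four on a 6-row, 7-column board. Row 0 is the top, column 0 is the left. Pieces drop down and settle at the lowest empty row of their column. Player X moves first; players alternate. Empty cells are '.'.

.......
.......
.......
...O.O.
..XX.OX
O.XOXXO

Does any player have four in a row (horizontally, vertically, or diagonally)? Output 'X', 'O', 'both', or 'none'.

none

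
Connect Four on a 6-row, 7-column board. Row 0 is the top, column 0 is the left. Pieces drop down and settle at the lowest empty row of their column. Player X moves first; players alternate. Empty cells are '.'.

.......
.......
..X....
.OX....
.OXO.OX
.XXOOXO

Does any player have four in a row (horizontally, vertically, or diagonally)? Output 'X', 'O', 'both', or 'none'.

X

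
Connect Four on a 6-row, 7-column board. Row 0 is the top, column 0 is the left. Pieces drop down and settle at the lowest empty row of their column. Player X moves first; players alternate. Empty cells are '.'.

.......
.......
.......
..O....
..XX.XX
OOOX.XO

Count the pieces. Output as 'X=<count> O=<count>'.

X=6 O=5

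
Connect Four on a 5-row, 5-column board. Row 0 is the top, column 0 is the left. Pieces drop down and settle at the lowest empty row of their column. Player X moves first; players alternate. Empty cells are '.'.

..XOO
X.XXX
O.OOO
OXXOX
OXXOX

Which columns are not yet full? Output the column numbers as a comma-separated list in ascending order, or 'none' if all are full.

Answer: 0,1

Derivation:
col 0: top cell = '.' → open
col 1: top cell = '.' → open
col 2: top cell = 'X' → FULL
col 3: top cell = 'O' → FULL
col 4: top cell = 'O' → FULL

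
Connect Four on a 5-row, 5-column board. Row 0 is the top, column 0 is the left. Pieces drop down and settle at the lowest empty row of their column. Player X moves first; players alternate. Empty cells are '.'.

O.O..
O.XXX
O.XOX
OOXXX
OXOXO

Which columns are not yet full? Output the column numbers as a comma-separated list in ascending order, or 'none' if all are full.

col 0: top cell = 'O' → FULL
col 1: top cell = '.' → open
col 2: top cell = 'O' → FULL
col 3: top cell = '.' → open
col 4: top cell = '.' → open

Answer: 1,3,4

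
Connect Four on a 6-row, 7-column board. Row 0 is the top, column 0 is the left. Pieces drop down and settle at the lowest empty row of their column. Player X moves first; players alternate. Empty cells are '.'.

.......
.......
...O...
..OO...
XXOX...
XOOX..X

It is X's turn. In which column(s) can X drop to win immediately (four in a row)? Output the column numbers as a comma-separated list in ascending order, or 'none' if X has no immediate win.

col 0: drop X → no win
col 1: drop X → no win
col 2: drop X → no win
col 3: drop X → no win
col 4: drop X → no win
col 5: drop X → no win
col 6: drop X → no win

Answer: none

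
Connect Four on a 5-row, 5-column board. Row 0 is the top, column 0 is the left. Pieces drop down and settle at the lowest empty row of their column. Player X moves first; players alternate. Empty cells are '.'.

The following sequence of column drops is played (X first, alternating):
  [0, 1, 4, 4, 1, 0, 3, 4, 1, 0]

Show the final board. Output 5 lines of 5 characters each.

Answer: .....
.....
OX..O
OX..O
XO.XX

Derivation:
Move 1: X drops in col 0, lands at row 4
Move 2: O drops in col 1, lands at row 4
Move 3: X drops in col 4, lands at row 4
Move 4: O drops in col 4, lands at row 3
Move 5: X drops in col 1, lands at row 3
Move 6: O drops in col 0, lands at row 3
Move 7: X drops in col 3, lands at row 4
Move 8: O drops in col 4, lands at row 2
Move 9: X drops in col 1, lands at row 2
Move 10: O drops in col 0, lands at row 2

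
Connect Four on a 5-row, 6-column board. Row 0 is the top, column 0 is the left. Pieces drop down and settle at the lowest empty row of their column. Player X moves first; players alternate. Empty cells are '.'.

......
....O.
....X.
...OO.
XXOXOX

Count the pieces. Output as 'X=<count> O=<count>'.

X=5 O=5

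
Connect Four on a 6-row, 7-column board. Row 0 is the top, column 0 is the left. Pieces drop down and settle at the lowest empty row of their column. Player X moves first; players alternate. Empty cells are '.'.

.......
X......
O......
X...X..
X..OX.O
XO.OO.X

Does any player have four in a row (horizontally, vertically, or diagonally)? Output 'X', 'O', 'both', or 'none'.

none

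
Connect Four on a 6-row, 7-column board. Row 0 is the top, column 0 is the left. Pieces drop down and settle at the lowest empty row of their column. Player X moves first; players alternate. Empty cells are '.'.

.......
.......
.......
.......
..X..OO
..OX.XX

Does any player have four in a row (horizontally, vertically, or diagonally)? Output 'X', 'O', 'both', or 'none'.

none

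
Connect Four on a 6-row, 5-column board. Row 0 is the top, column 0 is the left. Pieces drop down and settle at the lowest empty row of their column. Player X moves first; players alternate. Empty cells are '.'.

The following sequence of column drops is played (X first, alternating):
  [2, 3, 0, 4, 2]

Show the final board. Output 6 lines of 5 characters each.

Answer: .....
.....
.....
.....
..X..
X.XOO

Derivation:
Move 1: X drops in col 2, lands at row 5
Move 2: O drops in col 3, lands at row 5
Move 3: X drops in col 0, lands at row 5
Move 4: O drops in col 4, lands at row 5
Move 5: X drops in col 2, lands at row 4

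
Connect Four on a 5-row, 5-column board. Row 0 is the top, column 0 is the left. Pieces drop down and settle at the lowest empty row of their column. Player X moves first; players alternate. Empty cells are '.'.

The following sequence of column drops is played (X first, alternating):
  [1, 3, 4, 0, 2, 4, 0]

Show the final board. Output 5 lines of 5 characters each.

Answer: .....
.....
.....
X...O
OXXOX

Derivation:
Move 1: X drops in col 1, lands at row 4
Move 2: O drops in col 3, lands at row 4
Move 3: X drops in col 4, lands at row 4
Move 4: O drops in col 0, lands at row 4
Move 5: X drops in col 2, lands at row 4
Move 6: O drops in col 4, lands at row 3
Move 7: X drops in col 0, lands at row 3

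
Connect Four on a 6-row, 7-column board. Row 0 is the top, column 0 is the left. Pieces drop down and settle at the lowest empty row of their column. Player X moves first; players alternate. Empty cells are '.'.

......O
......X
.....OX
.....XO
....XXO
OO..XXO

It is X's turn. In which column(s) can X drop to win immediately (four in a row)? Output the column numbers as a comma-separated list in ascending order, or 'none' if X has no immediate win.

col 0: drop X → no win
col 1: drop X → no win
col 2: drop X → no win
col 3: drop X → WIN!
col 4: drop X → no win
col 5: drop X → no win

Answer: 3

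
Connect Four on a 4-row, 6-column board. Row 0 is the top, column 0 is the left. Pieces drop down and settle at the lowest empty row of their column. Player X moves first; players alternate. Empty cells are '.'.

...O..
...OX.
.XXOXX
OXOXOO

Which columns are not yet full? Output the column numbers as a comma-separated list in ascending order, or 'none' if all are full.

col 0: top cell = '.' → open
col 1: top cell = '.' → open
col 2: top cell = '.' → open
col 3: top cell = 'O' → FULL
col 4: top cell = '.' → open
col 5: top cell = '.' → open

Answer: 0,1,2,4,5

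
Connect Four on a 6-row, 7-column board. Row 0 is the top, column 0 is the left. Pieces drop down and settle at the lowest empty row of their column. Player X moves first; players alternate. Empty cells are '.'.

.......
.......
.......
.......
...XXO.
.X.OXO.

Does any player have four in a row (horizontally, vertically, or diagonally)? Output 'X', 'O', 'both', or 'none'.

none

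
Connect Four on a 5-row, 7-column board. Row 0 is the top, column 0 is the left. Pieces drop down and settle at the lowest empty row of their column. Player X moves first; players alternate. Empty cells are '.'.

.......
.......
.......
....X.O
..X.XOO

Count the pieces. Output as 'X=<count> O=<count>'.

X=3 O=3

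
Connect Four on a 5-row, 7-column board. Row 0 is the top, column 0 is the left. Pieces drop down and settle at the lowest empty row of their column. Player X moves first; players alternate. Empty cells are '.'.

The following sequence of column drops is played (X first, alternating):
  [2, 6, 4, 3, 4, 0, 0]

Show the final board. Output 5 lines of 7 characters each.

Move 1: X drops in col 2, lands at row 4
Move 2: O drops in col 6, lands at row 4
Move 3: X drops in col 4, lands at row 4
Move 4: O drops in col 3, lands at row 4
Move 5: X drops in col 4, lands at row 3
Move 6: O drops in col 0, lands at row 4
Move 7: X drops in col 0, lands at row 3

Answer: .......
.......
.......
X...X..
O.XOX.O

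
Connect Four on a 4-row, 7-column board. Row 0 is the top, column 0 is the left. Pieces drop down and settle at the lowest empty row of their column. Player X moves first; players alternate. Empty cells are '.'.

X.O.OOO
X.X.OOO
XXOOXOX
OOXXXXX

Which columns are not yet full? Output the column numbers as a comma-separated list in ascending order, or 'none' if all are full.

col 0: top cell = 'X' → FULL
col 1: top cell = '.' → open
col 2: top cell = 'O' → FULL
col 3: top cell = '.' → open
col 4: top cell = 'O' → FULL
col 5: top cell = 'O' → FULL
col 6: top cell = 'O' → FULL

Answer: 1,3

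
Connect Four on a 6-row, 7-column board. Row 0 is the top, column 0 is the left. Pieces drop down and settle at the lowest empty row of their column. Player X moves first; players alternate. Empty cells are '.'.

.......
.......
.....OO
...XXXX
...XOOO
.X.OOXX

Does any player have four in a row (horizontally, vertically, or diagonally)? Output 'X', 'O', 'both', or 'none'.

X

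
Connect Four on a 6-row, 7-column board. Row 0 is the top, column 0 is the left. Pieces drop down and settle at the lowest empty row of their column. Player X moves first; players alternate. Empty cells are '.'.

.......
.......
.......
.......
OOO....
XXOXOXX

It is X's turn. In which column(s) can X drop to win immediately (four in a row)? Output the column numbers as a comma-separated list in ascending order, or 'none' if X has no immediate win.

Answer: none

Derivation:
col 0: drop X → no win
col 1: drop X → no win
col 2: drop X → no win
col 3: drop X → no win
col 4: drop X → no win
col 5: drop X → no win
col 6: drop X → no win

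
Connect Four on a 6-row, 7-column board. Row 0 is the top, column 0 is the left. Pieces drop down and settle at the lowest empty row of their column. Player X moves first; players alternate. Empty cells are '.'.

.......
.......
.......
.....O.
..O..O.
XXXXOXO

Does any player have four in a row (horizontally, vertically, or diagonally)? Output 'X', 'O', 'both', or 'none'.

X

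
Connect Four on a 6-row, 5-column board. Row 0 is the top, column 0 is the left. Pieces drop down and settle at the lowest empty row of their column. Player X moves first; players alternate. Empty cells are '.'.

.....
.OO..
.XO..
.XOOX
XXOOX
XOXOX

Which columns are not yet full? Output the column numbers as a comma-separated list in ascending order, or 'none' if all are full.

col 0: top cell = '.' → open
col 1: top cell = '.' → open
col 2: top cell = '.' → open
col 3: top cell = '.' → open
col 4: top cell = '.' → open

Answer: 0,1,2,3,4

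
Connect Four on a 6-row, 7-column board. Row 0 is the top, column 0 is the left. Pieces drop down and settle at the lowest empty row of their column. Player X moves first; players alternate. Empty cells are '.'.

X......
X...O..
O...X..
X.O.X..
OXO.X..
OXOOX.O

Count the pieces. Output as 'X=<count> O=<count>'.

X=9 O=9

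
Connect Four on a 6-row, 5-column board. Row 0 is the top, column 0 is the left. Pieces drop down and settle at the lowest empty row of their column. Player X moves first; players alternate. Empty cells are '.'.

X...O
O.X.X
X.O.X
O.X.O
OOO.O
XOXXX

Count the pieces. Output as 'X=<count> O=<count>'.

X=10 O=10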